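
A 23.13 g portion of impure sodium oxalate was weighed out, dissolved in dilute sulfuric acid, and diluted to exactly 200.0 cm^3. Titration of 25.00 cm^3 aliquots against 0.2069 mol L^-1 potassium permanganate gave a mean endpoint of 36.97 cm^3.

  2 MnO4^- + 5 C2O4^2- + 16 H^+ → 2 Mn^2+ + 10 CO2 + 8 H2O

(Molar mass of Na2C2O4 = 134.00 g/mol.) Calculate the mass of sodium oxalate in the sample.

n(KMnO4) per titration = 0.03697 × 0.2069 = 7.649 × 10^-3 mol
From the 5:2 ratio, n(Na2C2O4) in each aliquot = 5/2 × 7.649 × 10^-3 = 0.01912 mol
n(Na2C2O4) in the whole flask = 0.01912 × 200.0/25.00 = 0.1530 mol
mass of Na2C2O4 = 0.1530 × 134.00 = 20.50 g

20.50 g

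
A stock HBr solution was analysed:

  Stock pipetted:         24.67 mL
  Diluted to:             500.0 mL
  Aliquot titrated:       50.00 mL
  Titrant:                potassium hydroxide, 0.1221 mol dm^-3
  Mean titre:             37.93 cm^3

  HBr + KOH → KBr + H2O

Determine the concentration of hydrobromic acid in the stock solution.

1.877 mol/L

n(KOH) = 0.03793 × 0.1221 = 4.631 × 10^-3 mol
n(HBr) in the aliquot = 4.631 × 10^-3 mol (1:1 ratio)
[HBr]_dilute = 4.631 × 10^-3 / 0.05000 = 0.09263 mol/L
Dilution factor = 500.0 / 24.67 = 20.27
[HBr]_stock = 0.09263 × 20.27 = 1.877 mol/L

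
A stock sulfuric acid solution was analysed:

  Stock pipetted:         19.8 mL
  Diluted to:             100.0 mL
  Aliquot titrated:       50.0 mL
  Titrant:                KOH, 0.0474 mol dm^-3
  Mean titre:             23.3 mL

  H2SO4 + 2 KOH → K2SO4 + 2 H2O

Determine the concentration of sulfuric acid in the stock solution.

n(KOH) = 0.0233 × 0.0474 = 1.10 × 10^-3 mol
From the 1:2 ratio, n(H2SO4) in the aliquot = 1/2 × 1.10 × 10^-3 = 5.52 × 10^-4 mol
[H2SO4]_dilute = 5.52 × 10^-4 / 0.0500 = 0.0110 mol/L
Dilution factor = 100.0 / 19.8 = 5.051
[H2SO4]_stock = 0.0110 × 5.051 = 0.0558 mol/L

0.0558 mol/L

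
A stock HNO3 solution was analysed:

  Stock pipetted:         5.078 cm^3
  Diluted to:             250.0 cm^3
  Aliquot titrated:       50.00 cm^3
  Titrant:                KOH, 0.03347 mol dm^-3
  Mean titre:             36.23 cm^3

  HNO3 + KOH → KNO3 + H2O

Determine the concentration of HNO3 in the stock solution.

1.194 mol/L

n(KOH) = 0.03623 × 0.03347 = 1.213 × 10^-3 mol
n(HNO3) in the aliquot = 1.213 × 10^-3 mol (1:1 ratio)
[HNO3]_dilute = 1.213 × 10^-3 / 0.05000 = 0.02425 mol/L
Dilution factor = 250.0 / 5.078 = 49.23
[HNO3]_stock = 0.02425 × 49.23 = 1.194 mol/L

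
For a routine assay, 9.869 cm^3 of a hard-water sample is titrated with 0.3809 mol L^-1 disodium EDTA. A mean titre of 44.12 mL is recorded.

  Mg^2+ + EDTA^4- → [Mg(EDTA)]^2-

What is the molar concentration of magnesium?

n(EDTA) = 0.04412 L × 0.3809 mol/L = 0.01681 mol
n(Mg2+) = 0.01681 mol (1:1 mole ratio)
[Mg2+] = 0.01681 mol / 0.009869 L = 1.703 mol/L

1.703 mol/L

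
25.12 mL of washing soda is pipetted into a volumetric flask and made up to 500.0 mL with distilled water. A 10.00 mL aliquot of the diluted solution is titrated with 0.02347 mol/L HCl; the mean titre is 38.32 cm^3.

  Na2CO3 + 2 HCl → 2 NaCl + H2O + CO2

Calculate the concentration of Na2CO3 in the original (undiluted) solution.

0.8951 mol/L

n(HCl) = 0.03832 × 0.02347 = 8.994 × 10^-4 mol
From the 1:2 ratio, n(Na2CO3) in the aliquot = 1/2 × 8.994 × 10^-4 = 4.497 × 10^-4 mol
[Na2CO3]_dilute = 4.497 × 10^-4 / 0.01000 = 0.04497 mol/L
Dilution factor = 500.0 / 25.12 = 19.90
[Na2CO3]_stock = 0.04497 × 19.90 = 0.8951 mol/L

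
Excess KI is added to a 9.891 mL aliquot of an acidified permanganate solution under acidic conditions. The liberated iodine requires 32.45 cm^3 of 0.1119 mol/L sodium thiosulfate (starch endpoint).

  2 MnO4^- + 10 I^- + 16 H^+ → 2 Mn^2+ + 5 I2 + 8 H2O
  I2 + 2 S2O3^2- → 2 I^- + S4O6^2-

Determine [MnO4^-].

0.07342 mol/L

n(S2O3^2-) = 0.03245 × 0.1119 = 3.631 × 10^-3 mol
n(I2) = n(S2O3^2-)/2 = 1.816 × 10^-3 mol
From the 2:5 ratio, n(MnO4^-) in the aliquot = 2/5 × 1.816 × 10^-3 = 7.262 × 10^-4 mol
[MnO4^-] = 7.262 × 10^-4 / 0.009891 = 0.07342 mol/L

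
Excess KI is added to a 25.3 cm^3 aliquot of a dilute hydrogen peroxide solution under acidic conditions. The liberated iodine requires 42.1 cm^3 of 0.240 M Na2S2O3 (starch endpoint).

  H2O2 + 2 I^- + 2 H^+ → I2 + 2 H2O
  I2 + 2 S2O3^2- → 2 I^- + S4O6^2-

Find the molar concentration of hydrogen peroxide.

n(S2O3^2-) = 0.0421 × 0.240 = 0.0101 mol
n(I2) = n(S2O3^2-)/2 = 5.05 × 10^-3 mol
n(H2O2) in the aliquot = 5.05 × 10^-3 mol (1:1 ratio)
[H2O2] = 5.05 × 10^-3 / 0.0253 = 0.200 mol/L

0.200 M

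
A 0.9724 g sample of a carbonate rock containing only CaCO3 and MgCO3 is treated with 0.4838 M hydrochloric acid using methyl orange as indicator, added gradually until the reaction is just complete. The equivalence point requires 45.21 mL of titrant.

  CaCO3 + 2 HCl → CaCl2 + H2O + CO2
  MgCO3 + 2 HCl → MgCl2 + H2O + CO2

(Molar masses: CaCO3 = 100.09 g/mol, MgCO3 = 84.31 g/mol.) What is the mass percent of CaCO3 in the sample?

32.85 %

n(HCl) = 0.04521 × 0.4838 = 0.02187 mol
Let x = n(CaCO3), y = n(MgCO3).
Titrant: 2x + 2y = 0.02187;  mass: 100.09x + 84.31y = 0.9724
Solving, x = 3.191 × 10^-3 mol, y = 7.745 × 10^-3 mol
mass of CaCO3 = 3.191 × 10^-3 × 100.09 = 0.3194 g
% CaCO3 = 0.3194 / 0.9724 × 100 = 32.85 %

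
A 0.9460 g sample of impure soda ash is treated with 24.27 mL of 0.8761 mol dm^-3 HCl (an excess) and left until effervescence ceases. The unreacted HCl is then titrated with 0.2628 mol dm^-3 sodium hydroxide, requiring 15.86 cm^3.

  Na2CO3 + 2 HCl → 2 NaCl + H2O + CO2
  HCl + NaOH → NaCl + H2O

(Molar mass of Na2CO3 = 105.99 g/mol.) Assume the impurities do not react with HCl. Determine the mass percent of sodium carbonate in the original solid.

n(HCl) added = 0.02427 × 0.8761 = 0.02126 mol
n(NaOH) used in back-titration = 0.01586 × 0.2628 = 4.168 × 10^-3 mol
n(HCl) left over = 4.168 × 10^-3 mol (1:1 ratio)
n(HCl) consumed by analyte = 0.02126 − 4.168 × 10^-3 = 0.01709 mol
From the 1:2 ratio, n(Na2CO3) = 1/2 × 0.01709 = 8.547 × 10^-3 mol
mass of Na2CO3 = 8.547 × 10^-3 × 105.99 = 0.9059 g
% Na2CO3 = 0.9059 / 0.9460 × 100 = 95.77 %

95.77 %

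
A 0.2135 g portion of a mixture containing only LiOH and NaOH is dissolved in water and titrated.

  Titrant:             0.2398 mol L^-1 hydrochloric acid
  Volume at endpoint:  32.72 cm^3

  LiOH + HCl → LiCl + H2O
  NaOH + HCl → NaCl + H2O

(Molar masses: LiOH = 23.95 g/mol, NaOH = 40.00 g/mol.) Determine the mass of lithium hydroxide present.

n(HCl) = 0.03272 × 0.2398 = 7.846 × 10^-3 mol
Let x = n(LiOH), y = n(NaOH).
Titrant: 1x + 1y = 7.846 × 10^-3;  mass: 23.95x + 40.00y = 0.2135
Solving, x = 6.252 × 10^-3 mol, y = 1.594 × 10^-3 mol
mass of LiOH = 6.252 × 10^-3 × 23.95 = 0.1497 g

0.1497 g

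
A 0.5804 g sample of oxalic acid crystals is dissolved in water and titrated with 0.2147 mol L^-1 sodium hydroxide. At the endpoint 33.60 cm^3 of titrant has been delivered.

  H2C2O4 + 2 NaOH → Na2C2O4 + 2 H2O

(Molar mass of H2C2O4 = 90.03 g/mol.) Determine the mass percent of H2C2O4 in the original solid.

55.95 %

n(NaOH) = 0.03360 L × 0.2147 mol/L = 7.214 × 10^-3 mol
From the 1:2 ratio, n(H2C2O4) = 1/2 × 7.214 × 10^-3 = 3.607 × 10^-3 mol
mass of H2C2O4 = 3.607 × 10^-3 × 90.03 g/mol = 0.3247 g
% H2C2O4 = 0.3247 / 0.5804 × 100 = 55.95 %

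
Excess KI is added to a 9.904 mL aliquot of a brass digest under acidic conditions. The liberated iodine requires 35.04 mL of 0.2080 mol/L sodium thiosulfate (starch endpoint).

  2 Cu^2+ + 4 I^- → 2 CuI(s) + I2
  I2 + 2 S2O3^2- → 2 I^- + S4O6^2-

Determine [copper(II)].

n(S2O3^2-) = 0.03504 × 0.2080 = 7.288 × 10^-3 mol
n(I2) = n(S2O3^2-)/2 = 3.644 × 10^-3 mol
From the 2:1 ratio, n(Cu2+) in the aliquot = 2/1 × 3.644 × 10^-3 = 7.288 × 10^-3 mol
[Cu2+] = 7.288 × 10^-3 / 0.009904 = 0.7359 mol/L

0.7359 mol/L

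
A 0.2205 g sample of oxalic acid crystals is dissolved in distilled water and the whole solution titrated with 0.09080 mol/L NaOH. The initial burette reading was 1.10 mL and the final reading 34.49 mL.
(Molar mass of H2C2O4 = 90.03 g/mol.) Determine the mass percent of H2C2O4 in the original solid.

H2C2O4 + 2 NaOH → Na2C2O4 + 2 H2O
n(NaOH) = 0.03339 L × 0.09080 mol/L = 3.032 × 10^-3 mol
From the 1:2 ratio, n(H2C2O4) = 1/2 × 3.032 × 10^-3 = 1.516 × 10^-3 mol
mass of H2C2O4 = 1.516 × 10^-3 × 90.03 g/mol = 0.1365 g
% H2C2O4 = 0.1365 / 0.2205 × 100 = 61.89 %

61.89 %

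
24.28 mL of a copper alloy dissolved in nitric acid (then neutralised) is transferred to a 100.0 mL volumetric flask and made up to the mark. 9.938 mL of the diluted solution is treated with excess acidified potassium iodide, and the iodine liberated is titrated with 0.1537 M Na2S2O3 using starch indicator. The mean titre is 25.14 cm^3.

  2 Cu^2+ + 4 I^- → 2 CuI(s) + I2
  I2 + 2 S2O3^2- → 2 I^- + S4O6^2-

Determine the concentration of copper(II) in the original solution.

n(S2O3^2-) = 0.02514 × 0.1537 = 3.864 × 10^-3 mol
n(I2) = n(S2O3^2-)/2 = 1.932 × 10^-3 mol
From the 2:1 ratio, n(Cu2+) in the aliquot = 2/1 × 1.932 × 10^-3 = 3.864 × 10^-3 mol
[Cu2+]_dilute = 3.864 × 10^-3 / 0.009938 = 0.3888 mol/L
[Cu2+]_original = 0.3888 × 100.0/24.28 = 1.601 mol/L

1.601 M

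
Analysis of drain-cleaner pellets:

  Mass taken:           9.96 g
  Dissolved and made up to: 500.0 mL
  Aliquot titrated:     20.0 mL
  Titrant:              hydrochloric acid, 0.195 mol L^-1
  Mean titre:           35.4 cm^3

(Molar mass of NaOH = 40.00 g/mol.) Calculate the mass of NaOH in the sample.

NaOH + HCl → NaCl + H2O
n(HCl) per titration = 0.0354 × 0.195 = 6.90 × 10^-3 mol
n(NaOH) in each aliquot = 6.90 × 10^-3 mol (1:1 ratio)
n(NaOH) in the whole flask = 6.90 × 10^-3 × 500.0/20.0 = 0.173 mol
mass of NaOH = 0.173 × 40.00 = 6.90 g

6.90 g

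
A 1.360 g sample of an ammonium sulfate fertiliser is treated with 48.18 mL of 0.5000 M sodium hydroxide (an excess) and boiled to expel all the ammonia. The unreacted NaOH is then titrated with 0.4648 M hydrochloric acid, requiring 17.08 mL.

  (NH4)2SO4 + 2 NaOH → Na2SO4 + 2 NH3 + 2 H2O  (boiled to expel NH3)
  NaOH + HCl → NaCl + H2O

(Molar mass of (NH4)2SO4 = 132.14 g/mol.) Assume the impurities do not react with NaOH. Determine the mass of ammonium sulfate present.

n(NaOH) added = 0.04818 × 0.5000 = 0.02409 mol
n(HCl) used in back-titration = 0.01708 × 0.4648 = 7.939 × 10^-3 mol
n(NaOH) left over = 7.939 × 10^-3 mol (1:1 ratio)
n(NaOH) consumed by analyte = 0.02409 − 7.939 × 10^-3 = 0.01615 mol
From the 1:2 ratio, n((NH4)2SO4) = 1/2 × 0.01615 = 8.076 × 10^-3 mol
mass of (NH4)2SO4 = 8.076 × 10^-3 × 132.14 = 1.067 g

1.067 g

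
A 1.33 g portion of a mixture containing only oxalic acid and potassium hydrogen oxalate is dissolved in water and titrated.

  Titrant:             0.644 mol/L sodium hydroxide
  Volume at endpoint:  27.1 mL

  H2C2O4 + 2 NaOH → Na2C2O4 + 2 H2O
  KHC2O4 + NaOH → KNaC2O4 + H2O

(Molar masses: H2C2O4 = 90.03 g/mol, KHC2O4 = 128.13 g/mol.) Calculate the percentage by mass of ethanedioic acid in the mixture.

n(NaOH) = 0.0271 × 0.644 = 0.0175 mol
Let x = n(H2C2O4), y = n(KHC2O4).
Titrant: 2x + 1y = 0.0175;  mass: 90.03x + 128.13y = 1.33
Solving, x = 5.45 × 10^-3 mol, y = 6.55 × 10^-3 mol
mass of H2C2O4 = 5.45 × 10^-3 × 90.03 = 0.491 g
% H2C2O4 = 0.491 / 1.33 × 100 = 36.9 %

36.9 %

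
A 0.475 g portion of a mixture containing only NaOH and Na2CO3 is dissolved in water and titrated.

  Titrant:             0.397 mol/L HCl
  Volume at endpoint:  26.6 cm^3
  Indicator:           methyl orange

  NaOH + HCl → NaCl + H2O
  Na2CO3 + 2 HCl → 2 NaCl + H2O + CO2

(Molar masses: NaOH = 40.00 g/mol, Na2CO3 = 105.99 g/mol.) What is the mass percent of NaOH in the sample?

54.8 %

n(HCl) = 0.0266 × 0.397 = 0.0106 mol
Let x = n(NaOH), y = n(Na2CO3).
Titrant: 1x + 2y = 0.0106;  mass: 40.00x + 105.99y = 0.475
Solving, x = 6.51 × 10^-3 mol, y = 2.02 × 10^-3 mol
mass of NaOH = 6.51 × 10^-3 × 40.00 = 0.261 g
% NaOH = 0.261 / 0.475 × 100 = 54.8 %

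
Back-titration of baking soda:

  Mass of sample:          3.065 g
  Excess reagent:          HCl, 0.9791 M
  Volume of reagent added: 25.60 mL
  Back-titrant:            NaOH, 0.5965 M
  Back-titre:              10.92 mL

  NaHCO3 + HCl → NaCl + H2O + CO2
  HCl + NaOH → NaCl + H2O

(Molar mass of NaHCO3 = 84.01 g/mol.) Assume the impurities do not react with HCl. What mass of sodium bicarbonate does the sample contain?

1.558 g

n(HCl) added = 0.02560 × 0.9791 = 0.02506 mol
n(NaOH) used in back-titration = 0.01092 × 0.5965 = 6.514 × 10^-3 mol
n(HCl) left over = 6.514 × 10^-3 mol (1:1 ratio)
n(HCl) consumed by analyte = 0.02506 − 6.514 × 10^-3 = 0.01855 mol
n(NaHCO3) = 0.01855 mol (1:1 ratio)
mass of NaHCO3 = 0.01855 × 84.01 = 1.558 g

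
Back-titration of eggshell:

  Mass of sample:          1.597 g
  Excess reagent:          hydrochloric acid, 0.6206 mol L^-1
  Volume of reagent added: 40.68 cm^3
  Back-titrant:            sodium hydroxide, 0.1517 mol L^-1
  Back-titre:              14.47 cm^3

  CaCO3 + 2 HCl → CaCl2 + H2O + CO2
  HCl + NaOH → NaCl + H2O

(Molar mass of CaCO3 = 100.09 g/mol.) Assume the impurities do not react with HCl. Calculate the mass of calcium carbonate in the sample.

n(HCl) added = 0.04068 × 0.6206 = 0.02525 mol
n(NaOH) used in back-titration = 0.01447 × 0.1517 = 2.195 × 10^-3 mol
n(HCl) left over = 2.195 × 10^-3 mol (1:1 ratio)
n(HCl) consumed by analyte = 0.02525 − 2.195 × 10^-3 = 0.02305 mol
From the 1:2 ratio, n(CaCO3) = 1/2 × 0.02305 = 0.01153 mol
mass of CaCO3 = 0.01153 × 100.09 = 1.154 g

1.154 g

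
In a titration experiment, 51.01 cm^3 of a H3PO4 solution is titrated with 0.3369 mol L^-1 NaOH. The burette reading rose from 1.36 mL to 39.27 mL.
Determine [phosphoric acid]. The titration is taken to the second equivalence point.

0.1252 mol/L

H3PO4 + 2 NaOH → Na2HPO4 + 2 H2O
n(NaOH) = 0.03791 L × 0.3369 mol/L = 0.01277 mol
From the 1:2 mole ratio, n(H3PO4) = 1/2 × 0.01277 = 6.386 × 10^-3 mol
[H3PO4] = 6.386 × 10^-3 mol / 0.05101 L = 0.1252 mol/L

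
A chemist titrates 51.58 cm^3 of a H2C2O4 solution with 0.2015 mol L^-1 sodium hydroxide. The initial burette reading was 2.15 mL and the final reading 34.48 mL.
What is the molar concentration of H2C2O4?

0.06315 mol/L

H2C2O4 + 2 NaOH → Na2C2O4 + 2 H2O
n(NaOH) = 0.03233 L × 0.2015 mol/L = 6.514 × 10^-3 mol
From the 1:2 mole ratio, n(H2C2O4) = 1/2 × 6.514 × 10^-3 = 3.257 × 10^-3 mol
[H2C2O4] = 3.257 × 10^-3 mol / 0.05158 L = 0.06315 mol/L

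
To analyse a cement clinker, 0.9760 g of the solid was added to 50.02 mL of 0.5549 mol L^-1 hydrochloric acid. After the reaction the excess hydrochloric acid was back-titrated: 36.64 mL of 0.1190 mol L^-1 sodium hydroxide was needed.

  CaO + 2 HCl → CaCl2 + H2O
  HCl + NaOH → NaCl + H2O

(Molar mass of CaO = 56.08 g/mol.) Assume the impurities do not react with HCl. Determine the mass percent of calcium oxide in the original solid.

67.22 %

n(HCl) added = 0.05002 × 0.5549 = 0.02776 mol
n(NaOH) used in back-titration = 0.03664 × 0.1190 = 4.360 × 10^-3 mol
n(HCl) left over = 4.360 × 10^-3 mol (1:1 ratio)
n(HCl) consumed by analyte = 0.02776 − 4.360 × 10^-3 = 0.02340 mol
From the 1:2 ratio, n(CaO) = 1/2 × 0.02340 = 0.01170 mol
mass of CaO = 0.01170 × 56.08 = 0.6560 g
% CaO = 0.6560 / 0.9760 × 100 = 67.22 %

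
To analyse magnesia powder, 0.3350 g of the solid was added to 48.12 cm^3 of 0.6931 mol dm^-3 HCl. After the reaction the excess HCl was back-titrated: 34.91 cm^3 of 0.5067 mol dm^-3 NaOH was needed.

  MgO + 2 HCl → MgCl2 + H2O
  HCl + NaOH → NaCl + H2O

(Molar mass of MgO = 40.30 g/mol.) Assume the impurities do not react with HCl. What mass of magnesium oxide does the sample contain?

n(HCl) added = 0.04812 × 0.6931 = 0.03335 mol
n(NaOH) used in back-titration = 0.03491 × 0.5067 = 0.01769 mol
n(HCl) left over = 0.01769 mol (1:1 ratio)
n(HCl) consumed by analyte = 0.03335 − 0.01769 = 0.01566 mol
From the 1:2 ratio, n(MgO) = 1/2 × 0.01566 = 7.832 × 10^-3 mol
mass of MgO = 7.832 × 10^-3 × 40.30 = 0.3156 g

0.3156 g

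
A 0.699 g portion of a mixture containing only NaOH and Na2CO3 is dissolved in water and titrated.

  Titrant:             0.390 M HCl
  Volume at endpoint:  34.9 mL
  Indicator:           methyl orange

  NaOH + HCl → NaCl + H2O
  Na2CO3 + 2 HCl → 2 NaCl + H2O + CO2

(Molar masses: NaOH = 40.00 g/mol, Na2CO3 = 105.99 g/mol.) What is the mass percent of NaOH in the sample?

9.83 %

n(HCl) = 0.0349 × 0.390 = 0.0136 mol
Let x = n(NaOH), y = n(Na2CO3).
Titrant: 1x + 2y = 0.0136;  mass: 40.00x + 105.99y = 0.699
Solving, x = 1.72 × 10^-3 mol, y = 5.95 × 10^-3 mol
mass of NaOH = 1.72 × 10^-3 × 40.00 = 0.0687 g
% NaOH = 0.0687 / 0.699 × 100 = 9.83 %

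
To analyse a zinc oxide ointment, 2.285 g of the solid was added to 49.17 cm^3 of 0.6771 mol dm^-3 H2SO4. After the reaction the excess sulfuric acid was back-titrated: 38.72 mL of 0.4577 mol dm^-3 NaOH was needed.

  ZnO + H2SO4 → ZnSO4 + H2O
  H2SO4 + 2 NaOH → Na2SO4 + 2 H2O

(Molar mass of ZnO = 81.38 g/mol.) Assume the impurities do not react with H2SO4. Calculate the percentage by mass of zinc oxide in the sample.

n(H2SO4) added = 0.04917 × 0.6771 = 0.03329 mol
n(NaOH) used in back-titration = 0.03872 × 0.4577 = 0.01772 mol
From the 1:2 ratio, n(H2SO4) left over = 1/2 × 0.01772 = 8.861 × 10^-3 mol
n(H2SO4) consumed by analyte = 0.03329 − 8.861 × 10^-3 = 0.02443 mol
n(ZnO) = 0.02443 mol (1:1 ratio)
mass of ZnO = 0.02443 × 81.38 = 1.988 g
% ZnO = 1.988 / 2.285 × 100 = 87.01 %

87.01 %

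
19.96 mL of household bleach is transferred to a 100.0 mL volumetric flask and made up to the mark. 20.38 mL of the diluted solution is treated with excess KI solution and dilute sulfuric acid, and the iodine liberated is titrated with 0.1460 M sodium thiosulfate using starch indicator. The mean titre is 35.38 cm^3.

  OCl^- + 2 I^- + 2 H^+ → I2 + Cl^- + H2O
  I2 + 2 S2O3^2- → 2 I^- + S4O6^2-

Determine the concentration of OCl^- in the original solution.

n(S2O3^2-) = 0.03538 × 0.1460 = 5.165 × 10^-3 mol
n(I2) = n(S2O3^2-)/2 = 2.583 × 10^-3 mol
n(OCl^-) in the aliquot = 2.583 × 10^-3 mol (1:1 ratio)
[OCl^-]_dilute = 2.583 × 10^-3 / 0.02038 = 0.1267 mol/L
[OCl^-]_original = 0.1267 × 100.0/19.96 = 0.6349 mol/L

0.6349 M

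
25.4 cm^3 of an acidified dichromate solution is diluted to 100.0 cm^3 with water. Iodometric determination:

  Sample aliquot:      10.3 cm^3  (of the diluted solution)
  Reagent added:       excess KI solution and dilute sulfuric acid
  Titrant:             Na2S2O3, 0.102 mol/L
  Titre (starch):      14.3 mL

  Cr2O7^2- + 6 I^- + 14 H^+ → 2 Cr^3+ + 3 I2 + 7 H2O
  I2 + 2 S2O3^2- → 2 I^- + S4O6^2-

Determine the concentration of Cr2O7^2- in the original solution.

0.0929 mol/L

n(S2O3^2-) = 0.0143 × 0.102 = 1.46 × 10^-3 mol
n(I2) = n(S2O3^2-)/2 = 7.29 × 10^-4 mol
From the 1:3 ratio, n(Cr2O7^2-) in the aliquot = 1/3 × 7.29 × 10^-4 = 2.43 × 10^-4 mol
[Cr2O7^2-]_dilute = 2.43 × 10^-4 / 0.0103 = 0.0236 mol/L
[Cr2O7^2-]_original = 0.0236 × 100.0/25.4 = 0.0929 mol/L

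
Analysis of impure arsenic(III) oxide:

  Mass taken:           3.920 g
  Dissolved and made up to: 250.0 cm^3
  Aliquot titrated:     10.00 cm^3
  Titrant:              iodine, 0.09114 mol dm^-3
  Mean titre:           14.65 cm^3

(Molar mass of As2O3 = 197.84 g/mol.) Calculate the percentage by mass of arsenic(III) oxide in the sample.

84.23 %

As2O3 + 2 I2 + 2 H2O → As2O5 + 4 HI
n(I2) per titration = 0.01465 × 0.09114 = 1.335 × 10^-3 mol
From the 1:2 ratio, n(As2O3) in each aliquot = 1/2 × 1.335 × 10^-3 = 6.676 × 10^-4 mol
n(As2O3) in the whole flask = 6.676 × 10^-4 × 250.0/10.00 = 0.01669 mol
mass of As2O3 = 0.01669 × 197.84 = 3.302 g
% As2O3 = 3.302 / 3.920 × 100 = 84.23 %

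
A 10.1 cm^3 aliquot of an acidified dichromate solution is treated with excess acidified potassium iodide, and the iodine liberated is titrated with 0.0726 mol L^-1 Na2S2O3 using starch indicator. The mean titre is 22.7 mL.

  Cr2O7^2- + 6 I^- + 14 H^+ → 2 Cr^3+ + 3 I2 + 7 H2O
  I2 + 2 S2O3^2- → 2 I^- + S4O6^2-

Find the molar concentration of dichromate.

0.0272 mol/L

n(S2O3^2-) = 0.0227 × 0.0726 = 1.65 × 10^-3 mol
n(I2) = n(S2O3^2-)/2 = 8.24 × 10^-4 mol
From the 1:3 ratio, n(Cr2O7^2-) in the aliquot = 1/3 × 8.24 × 10^-4 = 2.75 × 10^-4 mol
[Cr2O7^2-] = 2.75 × 10^-4 / 0.0101 = 0.0272 mol/L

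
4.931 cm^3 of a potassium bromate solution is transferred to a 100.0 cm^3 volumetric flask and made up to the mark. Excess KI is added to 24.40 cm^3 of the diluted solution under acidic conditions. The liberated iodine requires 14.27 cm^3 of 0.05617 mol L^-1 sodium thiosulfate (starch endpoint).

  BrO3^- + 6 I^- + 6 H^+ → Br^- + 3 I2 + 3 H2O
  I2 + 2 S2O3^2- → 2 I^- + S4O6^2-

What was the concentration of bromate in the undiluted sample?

0.1110 mol/L

n(S2O3^2-) = 0.01427 × 0.05617 = 8.015 × 10^-4 mol
n(I2) = n(S2O3^2-)/2 = 4.008 × 10^-4 mol
From the 1:3 ratio, n(BrO3^-) in the aliquot = 1/3 × 4.008 × 10^-4 = 1.336 × 10^-4 mol
[BrO3^-]_dilute = 1.336 × 10^-4 / 0.02440 = 0.005475 mol/L
[BrO3^-]_original = 0.005475 × 100.0/4.931 = 0.1110 mol/L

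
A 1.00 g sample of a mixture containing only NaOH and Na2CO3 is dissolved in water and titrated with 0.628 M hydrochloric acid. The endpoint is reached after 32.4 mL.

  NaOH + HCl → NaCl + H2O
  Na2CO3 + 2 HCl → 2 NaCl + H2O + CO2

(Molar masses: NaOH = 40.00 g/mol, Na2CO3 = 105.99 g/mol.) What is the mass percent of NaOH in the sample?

n(HCl) = 0.0324 × 0.628 = 0.0203 mol
Let x = n(NaOH), y = n(Na2CO3).
Titrant: 1x + 2y = 0.0203;  mass: 40.00x + 105.99y = 1.00
Solving, x = 6.03 × 10^-3 mol, y = 7.16 × 10^-3 mol
mass of NaOH = 6.03 × 10^-3 × 40.00 = 0.241 g
% NaOH = 0.241 / 1.00 × 100 = 24.1 %

24.1 %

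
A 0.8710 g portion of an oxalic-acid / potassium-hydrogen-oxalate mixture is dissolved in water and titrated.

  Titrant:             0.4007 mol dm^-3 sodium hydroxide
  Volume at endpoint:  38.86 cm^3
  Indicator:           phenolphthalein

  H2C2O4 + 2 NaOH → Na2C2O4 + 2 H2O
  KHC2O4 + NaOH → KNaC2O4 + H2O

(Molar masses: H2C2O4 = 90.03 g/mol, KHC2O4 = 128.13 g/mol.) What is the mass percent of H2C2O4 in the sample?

69.90 %

n(NaOH) = 0.03886 × 0.4007 = 0.01557 mol
Let x = n(H2C2O4), y = n(KHC2O4).
Titrant: 2x + 1y = 0.01557;  mass: 90.03x + 128.13y = 0.8710
Solving, x = 6.763 × 10^-3 mol, y = 2.046 × 10^-3 mol
mass of H2C2O4 = 6.763 × 10^-3 × 90.03 = 0.6088 g
% H2C2O4 = 0.6088 / 0.8710 × 100 = 69.90 %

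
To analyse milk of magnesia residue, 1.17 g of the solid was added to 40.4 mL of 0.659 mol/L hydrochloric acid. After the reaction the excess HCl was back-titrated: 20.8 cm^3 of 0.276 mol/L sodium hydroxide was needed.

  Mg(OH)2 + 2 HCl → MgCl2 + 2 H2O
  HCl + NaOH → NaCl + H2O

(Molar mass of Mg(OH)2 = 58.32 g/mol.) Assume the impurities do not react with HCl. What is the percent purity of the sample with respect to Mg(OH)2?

52.0 %

n(HCl) added = 0.0404 × 0.659 = 0.0266 mol
n(NaOH) used in back-titration = 0.0208 × 0.276 = 5.74 × 10^-3 mol
n(HCl) left over = 5.74 × 10^-3 mol (1:1 ratio)
n(HCl) consumed by analyte = 0.0266 − 5.74 × 10^-3 = 0.0209 mol
From the 1:2 ratio, n(Mg(OH)2) = 1/2 × 0.0209 = 0.0104 mol
mass of Mg(OH)2 = 0.0104 × 58.32 = 0.609 g
% Mg(OH)2 = 0.609 / 1.17 × 100 = 52.0 %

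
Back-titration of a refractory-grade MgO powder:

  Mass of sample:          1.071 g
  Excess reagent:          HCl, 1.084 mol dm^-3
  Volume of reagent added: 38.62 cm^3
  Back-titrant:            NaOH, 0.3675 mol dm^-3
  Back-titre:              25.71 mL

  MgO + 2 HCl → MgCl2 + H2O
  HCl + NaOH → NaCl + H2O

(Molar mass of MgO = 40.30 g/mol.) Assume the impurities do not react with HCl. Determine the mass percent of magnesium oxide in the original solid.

60.99 %

n(HCl) added = 0.03862 × 1.084 = 0.04186 mol
n(NaOH) used in back-titration = 0.02571 × 0.3675 = 9.448 × 10^-3 mol
n(HCl) left over = 9.448 × 10^-3 mol (1:1 ratio)
n(HCl) consumed by analyte = 0.04186 − 9.448 × 10^-3 = 0.03242 mol
From the 1:2 ratio, n(MgO) = 1/2 × 0.03242 = 0.01621 mol
mass of MgO = 0.01621 × 40.30 = 0.6532 g
% MgO = 0.6532 / 1.071 × 100 = 60.99 %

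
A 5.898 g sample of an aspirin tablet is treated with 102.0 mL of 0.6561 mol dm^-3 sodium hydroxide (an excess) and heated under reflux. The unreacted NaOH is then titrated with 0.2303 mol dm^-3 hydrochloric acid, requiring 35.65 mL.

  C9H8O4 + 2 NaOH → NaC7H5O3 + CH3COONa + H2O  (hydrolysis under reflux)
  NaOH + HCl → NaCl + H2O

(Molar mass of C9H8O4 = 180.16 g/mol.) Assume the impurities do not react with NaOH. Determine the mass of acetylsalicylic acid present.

5.289 g

n(NaOH) added = 0.1020 × 0.6561 = 0.06692 mol
n(HCl) used in back-titration = 0.03565 × 0.2303 = 8.210 × 10^-3 mol
n(NaOH) left over = 8.210 × 10^-3 mol (1:1 ratio)
n(NaOH) consumed by analyte = 0.06692 − 8.210 × 10^-3 = 0.05871 mol
From the 1:2 ratio, n(C9H8O4) = 1/2 × 0.05871 = 0.02936 mol
mass of C9H8O4 = 0.02936 × 180.16 = 5.289 g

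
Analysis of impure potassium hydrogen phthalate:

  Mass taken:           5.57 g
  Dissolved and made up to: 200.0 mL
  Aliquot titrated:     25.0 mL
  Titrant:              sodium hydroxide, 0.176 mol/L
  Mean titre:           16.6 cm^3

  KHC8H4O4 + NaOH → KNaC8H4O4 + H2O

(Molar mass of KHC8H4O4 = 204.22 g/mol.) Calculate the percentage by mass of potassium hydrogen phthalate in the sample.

n(NaOH) per titration = 0.0166 × 0.176 = 2.92 × 10^-3 mol
n(KHC8H4O4) in each aliquot = 2.92 × 10^-3 mol (1:1 ratio)
n(KHC8H4O4) in the whole flask = 2.92 × 10^-3 × 200.0/25.0 = 0.0234 mol
mass of KHC8H4O4 = 0.0234 × 204.22 = 4.77 g
% KHC8H4O4 = 4.77 / 5.57 × 100 = 85.7 %

85.7 %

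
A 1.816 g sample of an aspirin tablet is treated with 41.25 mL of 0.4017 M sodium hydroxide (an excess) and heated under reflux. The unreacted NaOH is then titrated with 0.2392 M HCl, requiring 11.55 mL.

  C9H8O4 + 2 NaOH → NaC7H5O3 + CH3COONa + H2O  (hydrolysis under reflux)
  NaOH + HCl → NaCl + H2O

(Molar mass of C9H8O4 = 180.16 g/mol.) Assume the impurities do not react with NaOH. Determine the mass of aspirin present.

1.244 g

n(NaOH) added = 0.04125 × 0.4017 = 0.01657 mol
n(HCl) used in back-titration = 0.01155 × 0.2392 = 2.763 × 10^-3 mol
n(NaOH) left over = 2.763 × 10^-3 mol (1:1 ratio)
n(NaOH) consumed by analyte = 0.01657 − 2.763 × 10^-3 = 0.01381 mol
From the 1:2 ratio, n(C9H8O4) = 1/2 × 0.01381 = 6.904 × 10^-3 mol
mass of C9H8O4 = 6.904 × 10^-3 × 180.16 = 1.244 g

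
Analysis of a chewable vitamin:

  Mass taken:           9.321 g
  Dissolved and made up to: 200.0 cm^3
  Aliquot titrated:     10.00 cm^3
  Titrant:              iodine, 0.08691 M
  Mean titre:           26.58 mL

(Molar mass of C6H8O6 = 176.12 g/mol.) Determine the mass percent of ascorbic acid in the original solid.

C6H8O6 + I2 → C6H6O6 + 2 HI
n(I2) per titration = 0.02658 × 0.08691 = 2.310 × 10^-3 mol
n(C6H8O6) in each aliquot = 2.310 × 10^-3 mol (1:1 ratio)
n(C6H8O6) in the whole flask = 2.310 × 10^-3 × 200.0/10.00 = 0.04620 mol
mass of C6H8O6 = 0.04620 × 176.12 = 8.137 g
% C6H8O6 = 8.137 / 9.321 × 100 = 87.30 %

87.30 %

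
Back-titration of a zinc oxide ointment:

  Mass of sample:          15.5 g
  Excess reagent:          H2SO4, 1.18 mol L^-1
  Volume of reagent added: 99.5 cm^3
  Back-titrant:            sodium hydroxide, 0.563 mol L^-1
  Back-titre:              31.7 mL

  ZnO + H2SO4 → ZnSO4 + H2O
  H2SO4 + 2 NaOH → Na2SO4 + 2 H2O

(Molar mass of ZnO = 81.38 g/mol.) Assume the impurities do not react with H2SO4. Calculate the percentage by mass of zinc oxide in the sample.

57.0 %

n(H2SO4) added = 0.0995 × 1.18 = 0.117 mol
n(NaOH) used in back-titration = 0.0317 × 0.563 = 0.0178 mol
From the 1:2 ratio, n(H2SO4) left over = 1/2 × 0.0178 = 8.92 × 10^-3 mol
n(H2SO4) consumed by analyte = 0.117 − 8.92 × 10^-3 = 0.108 mol
n(ZnO) = 0.108 mol (1:1 ratio)
mass of ZnO = 0.108 × 81.38 = 8.83 g
% ZnO = 8.83 / 15.5 × 100 = 57.0 %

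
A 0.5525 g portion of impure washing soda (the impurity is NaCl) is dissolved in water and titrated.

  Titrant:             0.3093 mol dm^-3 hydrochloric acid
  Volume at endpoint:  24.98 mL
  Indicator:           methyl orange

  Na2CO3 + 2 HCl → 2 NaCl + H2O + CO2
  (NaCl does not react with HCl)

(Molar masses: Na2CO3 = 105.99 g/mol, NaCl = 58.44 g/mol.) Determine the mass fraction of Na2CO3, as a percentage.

74.11 %

n(HCl) = 0.02498 × 0.3093 = 7.726 × 10^-3 mol
Let x = n(Na2CO3), y = n(NaCl).
Titrant: 2x = 7.726 × 10^-3;  mass: 105.99x + 58.44y = 0.5525
Solving, x = 3.863 × 10^-3 mol, y = 2.448 × 10^-3 mol
mass of Na2CO3 = 3.863 × 10^-3 × 105.99 = 0.4095 g
% Na2CO3 = 0.4095 / 0.5525 × 100 = 74.11 %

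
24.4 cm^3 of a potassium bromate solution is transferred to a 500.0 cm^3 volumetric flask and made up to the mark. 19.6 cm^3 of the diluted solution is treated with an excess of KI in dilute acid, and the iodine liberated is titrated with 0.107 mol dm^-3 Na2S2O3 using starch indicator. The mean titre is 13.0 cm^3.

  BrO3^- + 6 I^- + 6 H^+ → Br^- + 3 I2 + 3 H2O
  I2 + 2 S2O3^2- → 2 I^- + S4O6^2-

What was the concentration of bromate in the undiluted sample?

0.242 mol/L

n(S2O3^2-) = 0.0130 × 0.107 = 1.39 × 10^-3 mol
n(I2) = n(S2O3^2-)/2 = 6.96 × 10^-4 mol
From the 1:3 ratio, n(BrO3^-) in the aliquot = 1/3 × 6.96 × 10^-4 = 2.32 × 10^-4 mol
[BrO3^-]_dilute = 2.32 × 10^-4 / 0.0196 = 0.0118 mol/L
[BrO3^-]_original = 0.0118 × 500.0/24.4 = 0.242 mol/L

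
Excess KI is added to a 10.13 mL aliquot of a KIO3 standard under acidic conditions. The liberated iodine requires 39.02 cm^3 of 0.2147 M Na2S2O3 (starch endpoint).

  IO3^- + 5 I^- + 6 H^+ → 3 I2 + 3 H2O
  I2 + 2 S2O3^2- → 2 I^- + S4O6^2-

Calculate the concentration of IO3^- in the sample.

0.1378 M

n(S2O3^2-) = 0.03902 × 0.2147 = 8.378 × 10^-3 mol
n(I2) = n(S2O3^2-)/2 = 4.189 × 10^-3 mol
From the 1:3 ratio, n(IO3^-) in the aliquot = 1/3 × 4.189 × 10^-3 = 1.396 × 10^-3 mol
[IO3^-] = 1.396 × 10^-3 / 0.01013 = 0.1378 mol/L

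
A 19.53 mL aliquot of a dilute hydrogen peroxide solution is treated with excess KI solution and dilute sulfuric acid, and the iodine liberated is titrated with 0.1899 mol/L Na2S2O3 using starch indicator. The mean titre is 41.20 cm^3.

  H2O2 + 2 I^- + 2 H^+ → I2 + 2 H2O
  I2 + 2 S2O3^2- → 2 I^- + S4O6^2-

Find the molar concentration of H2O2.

n(S2O3^2-) = 0.04120 × 0.1899 = 7.824 × 10^-3 mol
n(I2) = n(S2O3^2-)/2 = 3.912 × 10^-3 mol
n(H2O2) in the aliquot = 3.912 × 10^-3 mol (1:1 ratio)
[H2O2] = 3.912 × 10^-3 / 0.01953 = 0.2003 mol/L

0.2003 mol/L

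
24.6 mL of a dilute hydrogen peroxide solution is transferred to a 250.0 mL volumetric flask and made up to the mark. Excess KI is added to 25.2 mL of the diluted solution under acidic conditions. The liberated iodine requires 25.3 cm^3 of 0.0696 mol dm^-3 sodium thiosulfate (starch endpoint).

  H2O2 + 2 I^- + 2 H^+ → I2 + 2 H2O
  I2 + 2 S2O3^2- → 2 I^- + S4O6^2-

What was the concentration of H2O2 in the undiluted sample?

n(S2O3^2-) = 0.0253 × 0.0696 = 1.76 × 10^-3 mol
n(I2) = n(S2O3^2-)/2 = 8.80 × 10^-4 mol
n(H2O2) in the aliquot = 8.80 × 10^-4 mol (1:1 ratio)
[H2O2]_dilute = 8.80 × 10^-4 / 0.0252 = 0.0349 mol/L
[H2O2]_original = 0.0349 × 250.0/24.6 = 0.355 mol/L

0.355 mol/L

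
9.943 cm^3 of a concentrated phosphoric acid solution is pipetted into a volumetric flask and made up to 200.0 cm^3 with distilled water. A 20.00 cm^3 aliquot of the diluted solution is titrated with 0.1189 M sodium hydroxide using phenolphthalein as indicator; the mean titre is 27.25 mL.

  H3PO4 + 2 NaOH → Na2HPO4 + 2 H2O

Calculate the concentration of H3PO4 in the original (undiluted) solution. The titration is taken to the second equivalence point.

1.629 M

n(NaOH) = 0.02725 × 0.1189 = 3.240 × 10^-3 mol
From the 1:2 ratio, n(H3PO4) in the aliquot = 1/2 × 3.240 × 10^-3 = 1.620 × 10^-3 mol
[H3PO4]_dilute = 1.620 × 10^-3 / 0.02000 = 0.08100 mol/L
Dilution factor = 200.0 / 9.943 = 20.11
[H3PO4]_stock = 0.08100 × 20.11 = 1.629 mol/L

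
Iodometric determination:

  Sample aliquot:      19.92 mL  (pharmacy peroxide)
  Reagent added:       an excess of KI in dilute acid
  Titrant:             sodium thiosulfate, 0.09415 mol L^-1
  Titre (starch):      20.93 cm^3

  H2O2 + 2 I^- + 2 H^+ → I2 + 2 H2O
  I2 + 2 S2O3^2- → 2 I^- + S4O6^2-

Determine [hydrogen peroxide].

0.04946 mol/L

n(S2O3^2-) = 0.02093 × 0.09415 = 1.971 × 10^-3 mol
n(I2) = n(S2O3^2-)/2 = 9.853 × 10^-4 mol
n(H2O2) in the aliquot = 9.853 × 10^-4 mol (1:1 ratio)
[H2O2] = 9.853 × 10^-4 / 0.01992 = 0.04946 mol/L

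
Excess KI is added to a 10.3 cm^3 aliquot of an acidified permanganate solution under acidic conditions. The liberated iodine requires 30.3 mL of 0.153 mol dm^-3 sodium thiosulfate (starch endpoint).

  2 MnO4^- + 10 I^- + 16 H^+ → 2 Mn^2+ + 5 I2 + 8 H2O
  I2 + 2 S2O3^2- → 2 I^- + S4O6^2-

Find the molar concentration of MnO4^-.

n(S2O3^2-) = 0.0303 × 0.153 = 4.64 × 10^-3 mol
n(I2) = n(S2O3^2-)/2 = 2.32 × 10^-3 mol
From the 2:5 ratio, n(MnO4^-) in the aliquot = 2/5 × 2.32 × 10^-3 = 9.27 × 10^-4 mol
[MnO4^-] = 9.27 × 10^-4 / 0.0103 = 0.0900 mol/L

0.0900 mol/L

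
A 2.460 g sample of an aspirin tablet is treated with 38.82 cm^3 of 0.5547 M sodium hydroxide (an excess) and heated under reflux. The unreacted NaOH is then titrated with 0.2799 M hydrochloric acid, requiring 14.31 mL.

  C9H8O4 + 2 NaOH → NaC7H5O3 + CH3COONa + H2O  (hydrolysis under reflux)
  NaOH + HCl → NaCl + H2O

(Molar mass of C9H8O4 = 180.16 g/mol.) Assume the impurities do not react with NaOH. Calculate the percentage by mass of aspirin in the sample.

64.18 %

n(NaOH) added = 0.03882 × 0.5547 = 0.02153 mol
n(HCl) used in back-titration = 0.01431 × 0.2799 = 4.005 × 10^-3 mol
n(NaOH) left over = 4.005 × 10^-3 mol (1:1 ratio)
n(NaOH) consumed by analyte = 0.02153 − 4.005 × 10^-3 = 0.01753 mol
From the 1:2 ratio, n(C9H8O4) = 1/2 × 0.01753 = 8.764 × 10^-3 mol
mass of C9H8O4 = 8.764 × 10^-3 × 180.16 = 1.579 g
% C9H8O4 = 1.579 / 2.460 × 100 = 64.18 %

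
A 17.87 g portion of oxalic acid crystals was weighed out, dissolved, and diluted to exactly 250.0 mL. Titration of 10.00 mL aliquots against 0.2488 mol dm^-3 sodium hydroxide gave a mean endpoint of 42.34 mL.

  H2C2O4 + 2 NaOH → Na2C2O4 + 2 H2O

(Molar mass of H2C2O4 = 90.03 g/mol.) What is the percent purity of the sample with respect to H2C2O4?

n(NaOH) per titration = 0.04234 × 0.2488 = 0.01053 mol
From the 1:2 ratio, n(H2C2O4) in each aliquot = 1/2 × 0.01053 = 5.267 × 10^-3 mol
n(H2C2O4) in the whole flask = 5.267 × 10^-3 × 250.0/10.00 = 0.1317 mol
mass of H2C2O4 = 0.1317 × 90.03 = 11.85 g
% H2C2O4 = 11.85 / 17.87 × 100 = 66.34 %

66.34 %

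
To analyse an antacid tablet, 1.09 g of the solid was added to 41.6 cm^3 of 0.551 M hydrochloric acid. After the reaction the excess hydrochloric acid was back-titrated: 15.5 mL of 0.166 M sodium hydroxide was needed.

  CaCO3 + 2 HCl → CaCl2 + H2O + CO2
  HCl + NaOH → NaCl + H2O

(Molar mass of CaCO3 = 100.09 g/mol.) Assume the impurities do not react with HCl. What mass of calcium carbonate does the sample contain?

n(HCl) added = 0.0416 × 0.551 = 0.0229 mol
n(NaOH) used in back-titration = 0.0155 × 0.166 = 2.57 × 10^-3 mol
n(HCl) left over = 2.57 × 10^-3 mol (1:1 ratio)
n(HCl) consumed by analyte = 0.0229 − 2.57 × 10^-3 = 0.0203 mol
From the 1:2 ratio, n(CaCO3) = 1/2 × 0.0203 = 0.0102 mol
mass of CaCO3 = 0.0102 × 100.09 = 1.02 g

1.02 g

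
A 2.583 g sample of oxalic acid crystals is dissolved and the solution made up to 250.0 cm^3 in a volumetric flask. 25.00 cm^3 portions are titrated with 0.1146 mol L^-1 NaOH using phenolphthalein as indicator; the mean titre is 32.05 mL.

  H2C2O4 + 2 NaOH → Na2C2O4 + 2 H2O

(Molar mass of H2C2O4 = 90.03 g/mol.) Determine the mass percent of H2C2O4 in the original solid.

64.01 %

n(NaOH) per titration = 0.03205 × 0.1146 = 3.673 × 10^-3 mol
From the 1:2 ratio, n(H2C2O4) in each aliquot = 1/2 × 3.673 × 10^-3 = 1.836 × 10^-3 mol
n(H2C2O4) in the whole flask = 1.836 × 10^-3 × 250.0/25.00 = 0.01836 mol
mass of H2C2O4 = 0.01836 × 90.03 = 1.653 g
% H2C2O4 = 1.653 / 2.583 × 100 = 64.01 %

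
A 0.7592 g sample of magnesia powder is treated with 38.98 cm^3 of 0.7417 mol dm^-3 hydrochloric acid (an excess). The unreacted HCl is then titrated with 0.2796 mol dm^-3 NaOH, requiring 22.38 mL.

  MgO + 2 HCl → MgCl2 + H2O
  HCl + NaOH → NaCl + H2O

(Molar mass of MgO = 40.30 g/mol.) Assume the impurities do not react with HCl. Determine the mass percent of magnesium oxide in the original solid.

n(HCl) added = 0.03898 × 0.7417 = 0.02891 mol
n(NaOH) used in back-titration = 0.02238 × 0.2796 = 6.257 × 10^-3 mol
n(HCl) left over = 6.257 × 10^-3 mol (1:1 ratio)
n(HCl) consumed by analyte = 0.02891 − 6.257 × 10^-3 = 0.02265 mol
From the 1:2 ratio, n(MgO) = 1/2 × 0.02265 = 0.01133 mol
mass of MgO = 0.01133 × 40.30 = 0.4565 g
% MgO = 0.4565 / 0.7592 × 100 = 60.13 %

60.13 %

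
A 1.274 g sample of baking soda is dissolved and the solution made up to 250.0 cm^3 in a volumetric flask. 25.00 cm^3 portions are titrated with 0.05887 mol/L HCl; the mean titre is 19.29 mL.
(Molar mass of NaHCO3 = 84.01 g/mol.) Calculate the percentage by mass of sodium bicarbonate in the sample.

NaHCO3 + HCl → NaCl + H2O + CO2
n(HCl) per titration = 0.01929 × 0.05887 = 1.136 × 10^-3 mol
n(NaHCO3) in each aliquot = 1.136 × 10^-3 mol (1:1 ratio)
n(NaHCO3) in the whole flask = 1.136 × 10^-3 × 250.0/25.00 = 0.01136 mol
mass of NaHCO3 = 0.01136 × 84.01 = 0.9540 g
% NaHCO3 = 0.9540 / 1.274 × 100 = 74.88 %

74.88 %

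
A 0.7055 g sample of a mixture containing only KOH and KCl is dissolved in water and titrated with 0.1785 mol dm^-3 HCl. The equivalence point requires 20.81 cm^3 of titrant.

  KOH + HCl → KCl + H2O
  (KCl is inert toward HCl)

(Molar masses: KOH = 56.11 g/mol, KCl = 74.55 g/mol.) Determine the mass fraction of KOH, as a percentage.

n(HCl) = 0.02081 × 0.1785 = 3.715 × 10^-3 mol
Let x = n(KOH), y = n(KCl).
Titrant: 1x = 3.715 × 10^-3;  mass: 56.11x + 74.55y = 0.7055
Solving, x = 3.715 × 10^-3 mol, y = 6.668 × 10^-3 mol
mass of KOH = 3.715 × 10^-3 × 56.11 = 0.2084 g
% KOH = 0.2084 / 0.7055 × 100 = 29.54 %

29.54 %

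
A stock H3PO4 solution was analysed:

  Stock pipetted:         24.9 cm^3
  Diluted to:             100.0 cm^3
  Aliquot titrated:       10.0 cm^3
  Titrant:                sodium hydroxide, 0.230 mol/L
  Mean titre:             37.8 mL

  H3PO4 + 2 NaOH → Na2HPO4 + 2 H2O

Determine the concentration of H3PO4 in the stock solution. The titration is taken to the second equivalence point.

1.75 mol/L

n(NaOH) = 0.0378 × 0.230 = 8.69 × 10^-3 mol
From the 1:2 ratio, n(H3PO4) in the aliquot = 1/2 × 8.69 × 10^-3 = 4.35 × 10^-3 mol
[H3PO4]_dilute = 4.35 × 10^-3 / 0.0100 = 0.435 mol/L
Dilution factor = 100.0 / 24.9 = 4.016
[H3PO4]_stock = 0.435 × 4.016 = 1.75 mol/L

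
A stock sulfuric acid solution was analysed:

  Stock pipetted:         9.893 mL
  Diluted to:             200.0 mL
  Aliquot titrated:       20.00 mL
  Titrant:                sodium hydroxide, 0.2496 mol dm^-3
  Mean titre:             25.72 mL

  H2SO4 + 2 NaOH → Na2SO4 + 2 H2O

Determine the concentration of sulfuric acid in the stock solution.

3.245 mol/L

n(NaOH) = 0.02572 × 0.2496 = 6.420 × 10^-3 mol
From the 1:2 ratio, n(H2SO4) in the aliquot = 1/2 × 6.420 × 10^-3 = 3.210 × 10^-3 mol
[H2SO4]_dilute = 3.210 × 10^-3 / 0.02000 = 0.1605 mol/L
Dilution factor = 200.0 / 9.893 = 20.22
[H2SO4]_stock = 0.1605 × 20.22 = 3.245 mol/L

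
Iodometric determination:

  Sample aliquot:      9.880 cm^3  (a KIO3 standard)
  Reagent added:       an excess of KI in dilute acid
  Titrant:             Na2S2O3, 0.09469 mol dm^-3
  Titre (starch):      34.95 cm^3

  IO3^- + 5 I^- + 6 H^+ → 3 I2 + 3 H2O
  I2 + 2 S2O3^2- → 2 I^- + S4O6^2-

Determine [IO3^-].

0.05583 mol/L

n(S2O3^2-) = 0.03495 × 0.09469 = 3.309 × 10^-3 mol
n(I2) = n(S2O3^2-)/2 = 1.655 × 10^-3 mol
From the 1:3 ratio, n(IO3^-) in the aliquot = 1/3 × 1.655 × 10^-3 = 5.516 × 10^-4 mol
[IO3^-] = 5.516 × 10^-4 / 0.009880 = 0.05583 mol/L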